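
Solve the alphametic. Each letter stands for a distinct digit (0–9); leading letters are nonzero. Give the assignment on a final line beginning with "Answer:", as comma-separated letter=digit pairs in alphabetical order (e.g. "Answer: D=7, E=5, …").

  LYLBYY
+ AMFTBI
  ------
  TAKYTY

Step 1. [col 1: Y + I ≡ Y (mod 10)] column 1 reads Y+I+carry(0)=Y with nothing yet; with all letters distinct, none taken yet, the only value for I is 0, so I=0.
Step 2. [col 1: Y + I ≡ Y (mod 10)] several values work for Y in column 1 (Y + I ≡ Y (mod 10), carry-in 0); try Y=4 ⇒ Y=4.
Step 3. [col 2: Y + B ≡ T (mod 10)] column 2 (Y + B ≡ T (mod 10), carry-in 0) doesn't pin B yet; pick B=5 and continue. So B=5.
Step 4. [col 2: Y + B ≡ T (mod 10)] column 2 reads Y+B+carry(0)=T with Y=4, B=5; with digits 0,4,5 already taken and all letters distinct, the only value for T is 9, so T=9.
Step 5. [col 4: L + F ≡ K (mod 10)] no forcing yet in column 4 (carry-in 1); L=3 is free and consistent — try it. So L=3.
Step 6. [col 4: L + F ≡ K (mod 10)] several values work for F in column 4 (L + F ≡ K (mod 10), carry-in 1); try F=8, so F=8.
Step 7. [col 4: L + F ≡ K (mod 10)] column 4 reads L+F+carry(1)=K with L=3, F=8; with digits 0,3,4,5,8,9 already taken and all letters distinct, the only value for K is 2, so K=2.
Step 8. [col 5: Y + M ≡ A (mod 10)] A=6 is one option consistent with column 5 (Y + M ≡ A (mod 10), carry-in 1) — take it ⇒ A=6.
Step 9. [col 5: Y + M ≡ A (mod 10)] from column 5 (Y=4, A=6, carry-in 1, digits 0,2,3,4,5,6,8,9 already taken and all letters distinct): M must equal 1 ⇒ M=1.

Answer: A=6, B=5, F=8, I=0, K=2, L=3, M=1, T=9, Y=4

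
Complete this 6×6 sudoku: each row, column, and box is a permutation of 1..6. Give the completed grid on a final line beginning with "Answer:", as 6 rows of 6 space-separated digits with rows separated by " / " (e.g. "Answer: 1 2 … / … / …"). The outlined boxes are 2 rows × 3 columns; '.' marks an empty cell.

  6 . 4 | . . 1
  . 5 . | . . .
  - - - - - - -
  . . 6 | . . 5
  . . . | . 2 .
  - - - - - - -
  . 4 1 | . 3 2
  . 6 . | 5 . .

Step 1. [r2c1∈{1,2,3}] 1 has one home in row 2: r2c1 ⇒ r2c1=1.
Step 2. [r6c6∈{4}] nothing but 4 survives at r6c6 ⇒ r6c6=4.
Step 3. [r2c5∈{4,6}] across col 5, 6 lands solely at r2c5. So r2c5=6.
Step 4. [r2c6∈{3}] only 3 remains possible at r2c6 ⇒ r2c6=3.
Step 5. [r3c5∈{1,4}] col 5 places 4 nowhere but r3c5 ⇒ r3c5=4.
Step 6. [r2c3∈{2}] r2c3's peers cover all but 2 ⇒ r2c3=2.
Step 7. [r3c2∈{1,2,3}] 2 has one home in col 2: r3c2, so r3c2=2.
Step 8. [r3c1∈{3}] r3c1's peers cover all but 3 ⇒ r3c1=3.
Step 9. [r4c4∈{1,3,6}] row 4 places 3 nowhere but r4c4. So r4c4=3.
Step 10. [r4c1∈{4,5}] row 4 places 4 nowhere but r4c1, so r4c1=4.
Step 11. [r4c2∈{1}] r4c2 is down to just 1, so r4c2=1.
Step 12. [r6c1∈{2}] r6c1 is down to just 2, so r6c1=2.
Step 13. [r2c4∈{4}] r2c4 has the single candidate 4. So r2c4=4.
Step 14. [r5c1∈{5}] only 5 remains possible at r5c1. So r5c1=5.
Step 15. [r5c4∈{6}] r5c4's peers cover all but 6 ⇒ r5c4=6.
Step 16. [r1c5∈{5}] r1c5 is down to just 5 ⇒ r1c5=5.
Step 17. [r4c6∈{6}] r4c6 has the single candidate 6 ⇒ r4c6=6.
Step 18. [r4c3∈{5}] r4c3 has the single candidate 5. So r4c3=5.
Step 19. [r3c4∈{1}] r3c4's peers cover all but 1, so r3c4=1.
Step 20. [r6c5∈{1}] r6c5 has the single candidate 1, so r6c5=1.
Step 21. [r1c4∈{2}] only 2 remains possible at r1c4, so r1c4=2.
Step 22. [r1c2∈{3}] r1c2 has the single candidate 3. So r1c2=3.
Step 23. [r6c3∈{3}] only 3 remains possible at r6c3, so r6c3=3.

Answer: 6 3 4 2 5 1 / 1 5 2 4 6 3 / 3 2 6 1 4 5 / 4 1 5 3 2 6 / 5 4 1 6 3 2 / 2 6 3 5 1 4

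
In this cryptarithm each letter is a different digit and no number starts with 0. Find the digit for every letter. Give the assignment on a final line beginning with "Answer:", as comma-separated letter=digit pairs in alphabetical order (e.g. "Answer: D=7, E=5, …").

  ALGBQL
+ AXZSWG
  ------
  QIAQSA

Step 1. [col 1: L + G ≡ A (mod 10)] no forcing yet in column 1 (carry-in 0); L=8 is free and consistent — try it, so L=8.
Step 2. [col 1: L + G ≡ A (mod 10)] column 1 (L + G ≡ A (mod 10), carry-in 0) doesn't pin G yet; pick G=4 and continue. So G=4.
Step 3. [col 1: L + G ≡ A (mod 10)] in column 1 we have L+G≡A with carry-in 0; given L=8, G=4 and digits 4,8 already taken and all letters distinct, that pins A to 2. So A=2.
Step 4. [col 2: Q + W ≡ S (mod 10)] several values work for S in column 2 (Q + W ≡ S (mod 10), carry-in 1); try S=9, so S=9.
Step 5. [col 2: Q + W ≡ S (mod 10)] column 2 (Q + W ≡ S (mod 10), carry-in 1) doesn't pin Q yet; pick Q=5 and continue ⇒ Q=5.
Step 6. [col 2: Q + W ≡ S (mod 10)] column 2: given Q=5, S=9, carry-in 1, and digits 2,4,5,8,9 already taken and all letters distinct, Q+W≡S (mod 10) forces W=3, so W=3.
Step 7. [col 3: B + S ≡ Q (mod 10)] column 3: given S=9, Q=5, carry-in 0, and digits 2,3,4,5,8,9 already taken and all letters distinct, B+S≡Q (mod 10) forces B=6 ⇒ B=6.
Step 8. [col 4: G + Z ≡ A (mod 10)] column 4 reads G+Z+carry(1)=A with G=4, A=2; with digits 2,3,4,5,6,8,9 already taken and all letters distinct, the only value for Z is 7, so Z=7.
Step 9. [col 5: L + X ≡ I (mod 10)] from column 5 (L=8, carry-in 1, digits 2,3,4,5,6,7,8,9 already taken and all letters distinct): I must equal 0 ⇒ I=0.
Step 10. [col 5: L + X ≡ I (mod 10)] column 5: given L=8, I=0, carry-in 1, and digits 0,2,3,4,5,6,7,8,9 already taken and all letters distinct, L+X≡I (mod 10) forces X=1 ⇒ X=1.

Answer: A=2, B=6, G=4, I=0, L=8, Q=5, S=9, W=3, X=1, Z=7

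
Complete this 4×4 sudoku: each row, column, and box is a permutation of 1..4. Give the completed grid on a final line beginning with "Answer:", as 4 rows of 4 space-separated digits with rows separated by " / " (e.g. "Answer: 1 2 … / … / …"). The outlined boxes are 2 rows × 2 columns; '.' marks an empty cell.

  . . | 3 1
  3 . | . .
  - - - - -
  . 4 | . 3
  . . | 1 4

Step 1. [r4c1∈{2}] nothing but 2 survives at r4c1. So r4c1=2.
Step 2. [r2c4∈{2}] only 2 remains possible at r2c4, so r2c4=2.
Step 3. [r2c2∈{1}] only 1 remains possible at r2c2 ⇒ r2c2=1.
Step 4. [r1c1∈{4}] r1c1 has the single candidate 4 ⇒ r1c1=4.
Step 5. [r4c2∈{3}] only 3 remains possible at r4c2. So r4c2=3.
Step 6. [r2c3∈{4}] nothing but 4 survives at r2c3, so r2c3=4.
Step 7. [r3c3∈{2}] r3c3 is down to just 2, so r3c3=2.
Step 8. [r3c1∈{1}] nothing but 1 survives at r3c1 ⇒ r3c1=1.
Step 9. [r1c2∈{2}] nothing but 2 survives at r1c2, so r1c2=2.

Answer: 4 2 3 1 / 3 1 4 2 / 1 4 2 3 / 2 3 1 4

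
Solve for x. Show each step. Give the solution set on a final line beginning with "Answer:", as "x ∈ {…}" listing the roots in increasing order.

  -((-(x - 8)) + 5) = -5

Step 1. [-((-(x - 8)) + 5) = -5] leading − — multiply by −1, so neg: (-(x - 8)) + 5 = 5.
Step 2. [(-(x - 8)) + 5 = 5] peel the +5: subtract 5 from each side. So sub: -(x - 8) = 0.
Step 3. [-(x - 8) = 0] LHS negated; negate both sides. So neg: x - 8 = 0.
Step 4. [x - 8 = 0] 8 comes off first (add 8) ⇒ sub: x = 8.

Answer: x ∈ {8}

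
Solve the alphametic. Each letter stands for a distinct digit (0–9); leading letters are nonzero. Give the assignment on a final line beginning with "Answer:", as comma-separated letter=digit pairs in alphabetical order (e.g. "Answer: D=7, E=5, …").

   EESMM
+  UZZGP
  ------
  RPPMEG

Step 1. [R] R is the leading digit of a 6-digit sum of two 5-digit numbers; the final carry is exactly 1. So R=1.
Step 2. [col 1: M + P ≡ G (mod 10)] column 1 (M + P ≡ G (mod 10), carry-in 0) doesn't pin M yet; pick M=7 and continue. So M=7.
Step 3. [col 1: M + P ≡ G (mod 10)] no forcing yet in column 1 (carry-in 0); P=3 is free and consistent — try it. So P=3.
Step 4. [col 1: M + P ≡ G (mod 10)] column 1 reads M+P+carry(0)=G with M=7, P=3; with digits 1,3,7 already taken and all letters distinct, the only value for G is 0 ⇒ G=0.
Step 5. [col 2: M + G ≡ E (mod 10)] column 2 reads M+G+carry(1)=E with M=7, G=0; with digits 0,1,3,7 already taken and all letters distinct, the only value for E is 8. So E=8.
Step 6. [col 3: S + Z ≡ M (mod 10)] column 3 (S + Z ≡ M (mod 10), carry-in 0) doesn't pin Z yet; pick Z=5 and continue. So Z=5.
Step 7. [col 3: S + Z ≡ M (mod 10)] from column 3 (Z=5, M=7, carry-in 0, digits 0,1,3,5,7,8 already taken and all letters distinct): S must equal 2 ⇒ S=2.
Step 8. [col 5: E + U ≡ P (mod 10)] in column 5 we have E+U≡P with carry-in 1; given E=8, P=3 and digits 0,1,2,3,5,7,8 already taken and all letters distinct, that pins U to 4. So U=4.

Answer: E=8, G=0, M=7, P=3, R=1, S=2, U=4, Z=5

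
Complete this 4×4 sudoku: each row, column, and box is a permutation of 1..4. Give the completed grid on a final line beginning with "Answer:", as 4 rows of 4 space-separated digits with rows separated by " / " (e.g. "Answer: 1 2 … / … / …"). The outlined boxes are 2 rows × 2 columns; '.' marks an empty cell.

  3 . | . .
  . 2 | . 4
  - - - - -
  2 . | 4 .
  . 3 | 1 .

Step 1. [r1c4∈{1,2}] r1c4 is the only open cell in col 4 admitting 1 ⇒ r1c4=1.
Step 2. [r2c1∈{1}] r2c1's peers cover all but 1 ⇒ r2c1=1.
Step 3. [r4c1∈{4}] nothing but 4 survives at r4c1 ⇒ r4c1=4.
Step 4. [r3c2∈{1}] r3c2's peers cover all but 1 ⇒ r3c2=1.
Step 5. [r1c3∈{2}] r1c3 is down to just 2, so r1c3=2.
Step 6. [r2c3∈{3}] r2c3's peers cover all but 3 ⇒ r2c3=3.
Step 7. [r1c2∈{4}] only 4 remains possible at r1c2 ⇒ r1c2=4.
Step 8. [r4c4∈{2}] r4c4 is down to just 2 ⇒ r4c4=2.
Step 9. [r3c4∈{3}] r3c4 is down to just 3, so r3c4=3.

Answer: 3 4 2 1 / 1 2 3 4 / 2 1 4 3 / 4 3 1 2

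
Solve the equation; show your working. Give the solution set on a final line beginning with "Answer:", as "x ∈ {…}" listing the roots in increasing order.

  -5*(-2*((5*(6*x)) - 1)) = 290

Step 1. [-5*(-2*((5*(6*x)) - 1)) = 290] -5·(inner) — divide through by -5, so div: -2*((5*(6*x)) - 1) = -58.
Step 2. [-2*((5*(6*x)) - 1) = -58] divide by the outer -2. So div: (5*(6*x)) - 1 = 29.
Step 3. [(5*(6*x)) - 1 = 29] peel the -1: add 1 from each side ⇒ sub: 5*(6*x) = 30.
Step 4. [5*(6*x) = 30] 5·(inner) — divide through by 5, so div: 6*x = 6.
Step 5. [6*x = 6] leading coefficient 6: divide by 6, so div: x = 1.

Answer: x ∈ {1}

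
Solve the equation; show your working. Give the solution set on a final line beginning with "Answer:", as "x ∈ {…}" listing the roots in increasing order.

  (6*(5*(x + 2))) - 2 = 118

Step 1. [(6*(5*(x + 2))) - 2 = 118] the outer -2 inverts by adding 2, so sub: 6*(5*(x + 2)) = 120.
Step 2. [6*(5*(x + 2)) = 120] leading coefficient 6: divide by 6. So div: 5*(x + 2) = 20.
Step 3. [5*(x + 2) = 20] divide by the outer 5, so div: x + 2 = 4.
Step 4. [x + 2 = 4] +2 is outermost — subtract 2 both sides ⇒ sub: x = 2.

Answer: x ∈ {2}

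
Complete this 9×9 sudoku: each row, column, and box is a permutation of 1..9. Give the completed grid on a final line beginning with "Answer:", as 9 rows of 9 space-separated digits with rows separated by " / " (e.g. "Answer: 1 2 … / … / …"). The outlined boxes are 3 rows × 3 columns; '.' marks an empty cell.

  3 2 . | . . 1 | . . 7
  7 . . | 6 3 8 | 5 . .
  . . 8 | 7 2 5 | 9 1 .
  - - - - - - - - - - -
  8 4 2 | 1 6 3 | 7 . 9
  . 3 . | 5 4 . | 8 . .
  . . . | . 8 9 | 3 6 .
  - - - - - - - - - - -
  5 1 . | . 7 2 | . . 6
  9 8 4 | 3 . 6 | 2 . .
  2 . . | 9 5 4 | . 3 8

Step 1. [r5c3∈{1,6,7,9}] row 5 places 9 nowhere but r5c3. So r5c3=9.
Step 2. [r6c9∈{1,2,4,5}] 4 has one home in row 6: r6c9, so r6c9=4.
Step 3. [r2c8∈{2,4}] row 2 places 4 nowhere but r2c8. So r2c8=4.
Step 4. [r5c9∈{1,2}] r5c9 is the only open cell in box 6 admitting 1. So r5c9=1.
Step 5. [r3c2∈{6}] r3c2 has the single candidate 6, so r3c2=6.
Step 6. [r6c2∈{5,7}] col 2 places 5 nowhere but r6c2 ⇒ r6c2=5.
Step 7. [r6c3∈{1,7}] in row 6, 7 fits only at r6c3. So r6c3=7.
Step 8. [r4c8∈{5}] nothing but 5 survives at r4c8. So r4c8=5.
Step 9. [r8c8∈{7}] nothing but 7 survives at r8c8 ⇒ r8c8=7.
Step 10. [r7c8∈{9}] r7c8's peers cover all but 9, so r7c8=9.
Step 11. [r8c9∈{5}] nothing but 5 survives at r8c9 ⇒ r8c9=5.
Step 12. [r7c7∈{4}] only 4 remains possible at r7c7 ⇒ r7c7=4.
Step 13. [r5c8∈{2}] r5c8 has the single candidate 2 ⇒ r5c8=2.
Step 14. [r5c6∈{7}] r5c6 has the single candidate 7, so r5c6=7.
Step 15. [r1c5∈{9}] only 9 remains possible at r1c5 ⇒ r1c5=9.
Step 16. [r5c1∈{6}] only 6 remains possible at r5c1, so r5c1=6.
Step 17. [r2c9∈{2}] r2c9 is down to just 2 ⇒ r2c9=2.
Step 18. [r1c3∈{5}] only 5 remains possible at r1c3. So r1c3=5.
Step 19. [r7c4∈{8}] r7c4 has the single candidate 8, so r7c4=8.
Step 20. [r6c1∈{1}] r6c1 has the single candidate 1, so r6c1=1.
Step 21. [r9c3∈{6}] r9c3 is down to just 6. So r9c3=6.
Step 22. [r9c7∈{1}] only 1 remains possible at r9c7. So r9c7=1.
Step 23. [r9c2∈{7}] r9c2 has the single candidate 7 ⇒ r9c2=7.
Step 24. [r1c7∈{6}] r1c7 has the single candidate 6, so r1c7=6.
Step 25. [r8c5∈{1}] only 1 remains possible at r8c5. So r8c5=1.
Step 26. [r2c3∈{1}] r2c3 is down to just 1. So r2c3=1.
Step 27. [r7c3∈{3}] only 3 remains possible at r7c3. So r7c3=3.
Step 28. [r2c2∈{9}] r2c2 is down to just 9, so r2c2=9.
Step 29. [r3c9∈{3}] nothing but 3 survives at r3c9, so r3c9=3.
Step 30. [r1c4∈{4}] nothing but 4 survives at r1c4 ⇒ r1c4=4.
Step 31. [r3c1∈{4}] r3c1 has the single candidate 4 ⇒ r3c1=4.
Step 32. [r1c8∈{8}] r1c8's peers cover all but 8, so r1c8=8.
Step 33. [r6c4∈{2}] nothing but 2 survives at r6c4. So r6c4=2.

Answer: 3 2 5 4 9 1 6 8 7 / 7 9 1 6 3 8 5 4 2 / 4 6 8 7 2 5 9 1 3 / 8 4 2 1 6 3 7 5 9 / 6 3 9 5 4 7 8 2 1 / 1 5 7 2 8 9 3 6 4 / 5 1 3 8 7 2 4 9 6 / 9 8 4 3 1 6 2 7 5 / 2 7 6 9 5 4 1 3 8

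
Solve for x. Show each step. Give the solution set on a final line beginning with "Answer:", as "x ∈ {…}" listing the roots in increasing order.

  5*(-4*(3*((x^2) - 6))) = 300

Step 1. [5*(-4*(3*((x^2) - 6))) = 300] LHS = 5·(…); ÷5 both sides. So div: -4*(3*((x^2) - 6)) = 60.
Step 2. [-4*(3*((x^2) - 6)) = 60] LHS = -4·(…); ÷-4 both sides ⇒ div: 3*((x^2) - 6) = -15.
Step 3. [3*((x^2) - 6) = -15] LHS = 3·(…); ÷3 both sides. So div: (x^2) - 6 = -5.
Step 4. [(x^2) - 6 = -5] the outer -6 inverts by adding 6, so sub: x^2 = 1.
Step 5. [x^2 = 1] √ both sides: 1 ≥ 0 gives two branches, so sqrt: x = 1 or -1.

Answer: x ∈ {-1, 1}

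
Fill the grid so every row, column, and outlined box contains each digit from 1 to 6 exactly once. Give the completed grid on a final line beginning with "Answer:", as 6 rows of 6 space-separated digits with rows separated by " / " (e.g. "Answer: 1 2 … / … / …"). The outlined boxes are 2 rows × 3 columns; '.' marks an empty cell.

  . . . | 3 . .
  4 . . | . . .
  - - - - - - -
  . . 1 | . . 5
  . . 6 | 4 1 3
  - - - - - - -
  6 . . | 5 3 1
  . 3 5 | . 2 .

Step 1. [r1c3∈{2}] r1c3 has the single candidate 2 ⇒ r1c3=2.
Step 2. [r3c4∈{2,6}] in box 4, 2 fits only at r3c4. So r3c4=2.
Step 3. [r1c5∈{4,5,6}] col 5 places 4 nowhere but r1c5 ⇒ r1c5=4.
Step 4. [r1c6∈{6}] r1c6 is down to just 6 ⇒ r1c6=6.
Step 5. [r2c2∈{1,5,6}] 6 has one home in row 2: r2c2. So r2c2=6.
Step 6. [r4c1∈{2,5}] r4c1 is the only open cell in col 1 admitting 2. So r4c1=2.
Step 7. [r1c1∈{1,5}] col 1 places 5 nowhere but r1c1. So r1c1=5.
Step 8. [r5c3∈{4}] r5c3's peers cover all but 4, so r5c3=4.
Step 9. [r4c2∈{5}] r4c2 has the single candidate 5, so r4c2=5.
Step 10. [r5c2∈{2}] r5c2 is down to just 2, so r5c2=2.
Step 11. [r2c4∈{1}] r2c4 is down to just 1. So r2c4=1.
Step 12. [r2c6∈{2}] only 2 remains possible at r2c6. So r2c6=2.
Step 13. [r6c1∈{1}] r6c1's peers cover all but 1. So r6c1=1.
Step 14. [r2c5∈{5}] nothing but 5 survives at r2c5, so r2c5=5.
Step 15. [r6c4∈{6}] nothing but 6 survives at r6c4. So r6c4=6.
Step 16. [r6c6∈{4}] nothing but 4 survives at r6c6. So r6c6=4.
Step 17. [r3c2∈{4}] r3c2 has the single candidate 4. So r3c2=4.
Step 18. [r1c2∈{1}] only 1 remains possible at r1c2. So r1c2=1.
Step 19. [r3c5∈{6}] r3c5 is down to just 6. So r3c5=6.
Step 20. [r3c1∈{3}] nothing but 3 survives at r3c1 ⇒ r3c1=3.
Step 21. [r2c3∈{3}] r2c3 has the single candidate 3, so r2c3=3.

Answer: 5 1 2 3 4 6 / 4 6 3 1 5 2 / 3 4 1 2 6 5 / 2 5 6 4 1 3 / 6 2 4 5 3 1 / 1 3 5 6 2 4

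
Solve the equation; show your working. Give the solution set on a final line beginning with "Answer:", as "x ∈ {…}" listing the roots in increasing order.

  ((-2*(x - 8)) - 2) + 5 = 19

Step 1. [((-2*(x - 8)) - 2) + 5 = 19] 5 comes off first (subtract 5) ⇒ sub: (-2*(x - 8)) - 2 = 14.
Step 2. [(-2*(x - 8)) - 2 = 14] common factor -2 (LHS and 14) — divide through ⇒ factor: (x - 8) + 1 = -7.
Step 3. [(x - 8) + 1 = -7] the outer +1 inverts by subtracting 1 ⇒ sub: x - 8 = -8.
Step 4. [x - 8 = -8] peel the -8: add 8 from each side. So sub: x = 0.

Answer: x ∈ {0}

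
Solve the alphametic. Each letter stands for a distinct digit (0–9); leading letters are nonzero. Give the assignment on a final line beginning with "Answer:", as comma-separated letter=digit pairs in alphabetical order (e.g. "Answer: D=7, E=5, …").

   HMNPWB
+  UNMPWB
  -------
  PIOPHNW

Step 1. [col 1: B + B ≡ W (mod 10)] B=9 is one option consistent with column 1 (B + B ≡ W (mod 10), carry-in 0) — take it, so B=9.
Step 2. [P] the sum has 7 digits but both addends have 6; that extra leading digit P is the final carry, namely 1, so P=1.
Step 3. [col 1: B + B ≡ W (mod 10)] column 1: given B=9, carry-in 0, and digits 1,9 already taken and all letters distinct, B+B≡W (mod 10) forces W=8, so W=8.
Step 4. [col 2: W + W ≡ N (mod 10)] in column 2 we have W+W≡N with carry-in 1; given W=8 and digits 1,8,9 already taken and all letters distinct, that pins N to 7. So N=7.
Step 5. [col 3: P + P ≡ H (mod 10)] in column 3 we have P+P≡H with carry-in 1; given P=1 and digits 1,7,8,9 already taken and all letters distinct, that pins H to 3. So H=3.
Step 6. [col 4: N + M ≡ P (mod 10)] from column 4 (N=7, P=1, carry-in 0, digits 1,3,7,8,9 already taken and all letters distinct): M must equal 4, so M=4.
Step 7. [col 5: M + N ≡ O (mod 10)] from column 5 (M=4, N=7, carry-in 1, digits 1,3,4,7,8,9 already taken and all letters distinct): O must equal 2. So O=2.
Step 8. [col 6: H + U ≡ I (mod 10)] in column 6 we have H+U≡I with carry-in 1; given H=3 and digits 1,2,3,4,7,8,9 already taken and all letters distinct, that pins I to 0 ⇒ I=0.
Step 9. [col 6: H + U ≡ I (mod 10)] column 6: given H=3, I=0, carry-in 1, and digits 0,1,2,3,4,7,8,9 already taken and all letters distinct, H+U≡I (mod 10) forces U=6, so U=6.

Answer: B=9, H=3, I=0, M=4, N=7, O=2, P=1, U=6, W=8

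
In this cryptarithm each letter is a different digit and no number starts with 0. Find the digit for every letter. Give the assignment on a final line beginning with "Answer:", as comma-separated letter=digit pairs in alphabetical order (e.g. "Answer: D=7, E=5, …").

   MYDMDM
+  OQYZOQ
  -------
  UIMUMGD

Step 1. [col 1: M + Q ≡ D (mod 10)] several values work for Q in column 1 (M + Q ≡ D (mod 10), carry-in 0); try Q=7. So Q=7.
Step 2. [col 1: M + Q ≡ D (mod 10)] column 1 (M + Q ≡ D (mod 10), carry-in 0) doesn't pin M yet; pick M=6 and continue, so M=6.
Step 3. [U] U is the leading digit of a 7-digit sum of two 6-digit numbers; the final carry is exactly 1, so U=1.
Step 4. [col 1: M + Q ≡ D (mod 10)] column 1 reads M+Q+carry(0)=D with M=6, Q=7; with digits 1,6,7 already taken and all letters distinct, the only value for D is 3 ⇒ D=3.
Step 5. [col 2: D + O ≡ G (mod 10)] no forcing yet in column 2 (carry-in 1); O=5 is free and consistent — try it ⇒ O=5.
Step 6. [col 2: D + O ≡ G (mod 10)] from column 2 (D=3, O=5, carry-in 1, digits 1,3,5,6,7 already taken and all letters distinct): G must equal 9. So G=9.
Step 7. [col 3: M + Z ≡ M (mod 10)] from column 3 (M=6, carry-in 0, digits 1,3,5,6,7,9 already taken and all letters distinct): Z must equal 0, so Z=0.
Step 8. [col 4: D + Y ≡ U (mod 10)] column 4: given D=3, U=1, carry-in 0, and digits 0,1,3,5,6,7,9 already taken and all letters distinct, D+Y≡U (mod 10) forces Y=8 ⇒ Y=8.
Step 9. [col 6: M + O ≡ I (mod 10)] column 6: given M=6, O=5, carry-in 1, and digits 0,1,3,5,6,7,8,9 already taken and all letters distinct, M+O≡I (mod 10) forces I=2, so I=2.

Answer: D=3, G=9, I=2, M=6, O=5, Q=7, U=1, Y=8, Z=0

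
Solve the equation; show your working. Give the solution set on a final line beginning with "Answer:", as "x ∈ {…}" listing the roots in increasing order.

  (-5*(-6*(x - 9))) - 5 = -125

Step 1. [(-5*(-6*(x - 9))) - 5 = -125] -5 | LHS and -5 | -125: pull -5 out ⇒ factor: (-6*(x - 9)) + 1 = 25.
Step 2. [(-6*(x - 9)) + 1 = 25] peel the +1: subtract 1 from each side. So sub: -6*(x - 9) = 24.
Step 3. [-6*(x - 9) = 24] LHS = -6·(…); ÷-6 both sides ⇒ div: x - 9 = -4.
Step 4. [x - 9 = -4] 9 comes off first (add 9) ⇒ sub: x = 5.

Answer: x ∈ {5}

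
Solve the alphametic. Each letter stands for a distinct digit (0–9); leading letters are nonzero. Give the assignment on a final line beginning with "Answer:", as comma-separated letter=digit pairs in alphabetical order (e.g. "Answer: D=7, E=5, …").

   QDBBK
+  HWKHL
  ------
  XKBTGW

Step 1. [col 1: K + L ≡ W (mod 10)] no forcing yet in column 1 (carry-in 0); L=8 is free and consistent — try it, so L=8.
Step 2. [X] the sum has 6 digits but both addends have 5; that extra leading digit X is the final carry, namely 1. So X=1.
Step 3. [col 1: K + L ≡ W (mod 10)] no forcing yet in column 1 (carry-in 0); W=4 is free and consistent — try it ⇒ W=4.
Step 4. [col 1: K + L ≡ W (mod 10)] column 1 reads K+L+carry(0)=W with L=8, W=4; with digits 1,4,8 already taken and all letters distinct, the only value for K is 6 ⇒ K=6.
Step 5. [col 2: B + H ≡ G (mod 10)] no forcing yet in column 2 (carry-in 1); G=3 is free and consistent — try it ⇒ G=3.
Step 6. [col 2: B + H ≡ G (mod 10)] several values work for H in column 2 (B + H ≡ G (mod 10), carry-in 1); try H=7 ⇒ H=7.
Step 7. [col 2: B + H ≡ G (mod 10)] in column 2 we have B+H≡G with carry-in 1; given H=7, G=3 and digits 1,3,4,6,7,8 already taken and all letters distinct, that pins B to 5 ⇒ B=5.
Step 8. [col 3: B + K ≡ T (mod 10)] in column 3 we have B+K≡T with carry-in 1; given B=5, K=6 and digits 1,3,4,5,6,7,8 already taken and all letters distinct, that pins T to 2 ⇒ T=2.
Step 9. [col 4: D + W ≡ B (mod 10)] column 4 reads D+W+carry(1)=B with W=4, B=5; with digits 1,2,3,4,5,6,7,8 already taken and all letters distinct, the only value for D is 0, so D=0.
Step 10. [col 5: Q + H ≡ K (mod 10)] from column 5 (H=7, K=6, carry-in 0, digits 0,1,2,3,4,5,6,7,8 already taken and all letters distinct): Q must equal 9, so Q=9.

Answer: B=5, D=0, G=3, H=7, K=6, L=8, Q=9, T=2, W=4, X=1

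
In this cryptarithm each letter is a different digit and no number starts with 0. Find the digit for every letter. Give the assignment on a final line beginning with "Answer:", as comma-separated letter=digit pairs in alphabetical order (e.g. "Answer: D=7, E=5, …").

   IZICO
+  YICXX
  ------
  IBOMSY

Step 1. [col 1: O + X ≡ Y (mod 10)] no forcing yet in column 1 (carry-in 0); O=7 is free and consistent — try it. So O=7.
Step 2. [I] I is the leading digit of a 6-digit sum of two 5-digit numbers; the final carry is exactly 1. So I=1.
Step 3. [col 1: O + X ≡ Y (mod 10)] column 1 (O + X ≡ Y (mod 10), carry-in 0) doesn't pin X yet; pick X=2 and continue ⇒ X=2.
Step 4. [col 1: O + X ≡ Y (mod 10)] from column 1 (O=7, X=2, carry-in 0, digits 1,2,7 already taken and all letters distinct): Y must equal 9. So Y=9.
Step 5. [col 2: C + X ≡ S (mod 10)] column 2 (C + X ≡ S (mod 10), carry-in 0) doesn't pin S yet; pick S=5 and continue ⇒ S=5.
Step 6. [col 2: C + X ≡ S (mod 10)] column 2 reads C+X+carry(0)=S with X=2, S=5; with digits 1,2,5,7,9 already taken and all letters distinct, the only value for C is 3. So C=3.
Step 7. [col 3: I + C ≡ M (mod 10)] from column 3 (I=1, C=3, carry-in 0, digits 1,2,3,5,7,9 already taken and all letters distinct): M must equal 4. So M=4.
Step 8. [col 4: Z + I ≡ O (mod 10)] column 4: given I=1, O=7, carry-in 0, and digits 1,2,3,4,5,7,9 already taken and all letters distinct, Z+I≡O (mod 10) forces Z=6, so Z=6.
Step 9. [col 5: I + Y ≡ B (mod 10)] column 5: given I=1, Y=9, carry-in 0, and digits 1,2,3,4,5,6,7,9 already taken and all letters distinct, I+Y≡B (mod 10) forces B=0 ⇒ B=0.

Answer: B=0, C=3, I=1, M=4, O=7, S=5, X=2, Y=9, Z=6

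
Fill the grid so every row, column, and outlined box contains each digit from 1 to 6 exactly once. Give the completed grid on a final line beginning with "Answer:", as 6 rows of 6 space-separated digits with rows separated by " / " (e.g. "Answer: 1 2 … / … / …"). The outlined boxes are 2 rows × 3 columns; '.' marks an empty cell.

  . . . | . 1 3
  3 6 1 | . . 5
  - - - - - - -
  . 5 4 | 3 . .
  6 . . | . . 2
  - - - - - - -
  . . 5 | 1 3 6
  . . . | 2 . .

Step 1. [r4c2∈{1,3}] r4c2 is the only open cell in row 4 admitting 1, so r4c2=1.
Step 2. [r2c4∈{4}] r2c4's peers cover all but 4, so r2c4=4.
Step 3. [r6c6∈{4}] r6c6 is down to just 4. So r6c6=4.
Step 4. [r3c1∈{2}] nothing but 2 survives at r3c1 ⇒ r3c1=2.
Step 5. [r5c1∈{4}] r5c1 is down to just 4, so r5c1=4.
Step 6. [r1c3∈{2}] r1c3 has the single candidate 2 ⇒ r1c3=2.
Step 7. [r4c4∈{5}] r4c4 is down to just 5 ⇒ r4c4=5.
Step 8. [r6c2∈{3}] nothing but 3 survives at r6c2, so r6c2=3.
Step 9. [r4c5∈{4}] r4c5's peers cover all but 4, so r4c5=4.
Step 10. [r6c1∈{1}] only 1 remains possible at r6c1, so r6c1=1.
Step 11. [r1c1∈{5}] r1c1 is down to just 5. So r1c1=5.
Step 12. [r3c5∈{6}] r3c5 has the single candidate 6. So r3c5=6.
Step 13. [r6c3∈{6}] only 6 remains possible at r6c3. So r6c3=6.
Step 14. [r1c2∈{4}] only 4 remains possible at r1c2 ⇒ r1c2=4.
Step 15. [r4c3∈{3}] nothing but 3 survives at r4c3. So r4c3=3.
Step 16. [r6c5∈{5}] only 5 remains possible at r6c5. So r6c5=5.
Step 17. [r3c6∈{1}] r3c6 is down to just 1 ⇒ r3c6=1.
Step 18. [r5c2∈{2}] nothing but 2 survives at r5c2. So r5c2=2.
Step 19. [r2c5∈{2}] only 2 remains possible at r2c5. So r2c5=2.
Step 20. [r1c4∈{6}] r1c4's peers cover all but 6. So r1c4=6.

Answer: 5 4 2 6 1 3 / 3 6 1 4 2 5 / 2 5 4 3 6 1 / 6 1 3 5 4 2 / 4 2 5 1 3 6 / 1 3 6 2 5 4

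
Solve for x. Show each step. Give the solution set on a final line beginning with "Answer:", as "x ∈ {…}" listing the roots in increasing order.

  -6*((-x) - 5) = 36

Step 1. [-6*((-x) - 5) = 36] LHS = -6·(…); ÷-6 both sides, so div: (-x) - 5 = -6.
Step 2. [(-x) - 5 = -6] -5 is outermost — add 5 both sides, so sub: -x = -1.
Step 3. [-x = -1] flip signs both sides ⇒ neg: x = 1.

Answer: x ∈ {1}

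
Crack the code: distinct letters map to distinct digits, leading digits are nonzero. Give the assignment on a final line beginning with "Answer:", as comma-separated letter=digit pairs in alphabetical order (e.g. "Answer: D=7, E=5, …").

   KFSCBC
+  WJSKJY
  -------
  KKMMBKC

Step 1. [col 1: C + Y ≡ C (mod 10)] column 1: given nothing yet, carry-in 0, and all letters distinct, none taken yet, C+Y≡C (mod 10) forces Y=0 ⇒ Y=0.
Step 2. [K] the sum has 7 digits but both addends have 6; that extra leading digit K is the final carry, namely 1. So K=1.
Step 3. [col 1: C + Y ≡ C (mod 10)] column 1 (C + Y ≡ C (mod 10), carry-in 0) doesn't pin C yet; pick C=3 and continue, so C=3.
Step 4. [col 2: B + J ≡ K (mod 10)] several values work for B in column 2 (B + J ≡ K (mod 10), carry-in 0); try B=5. So B=5.
Step 5. [col 2: B + J ≡ K (mod 10)] in column 2 we have B+J≡K with carry-in 0; given B=5, K=1 and digits 0,1,3,5 already taken and all letters distinct, that pins J to 6. So J=6.
Step 6. [col 4: S + S ≡ M (mod 10)] column 4 (S + S ≡ M (mod 10), carry-in 0) doesn't pin S yet; pick S=2 and continue, so S=2.
Step 7. [col 4: S + S ≡ M (mod 10)] column 4: given S=2, carry-in 0, and digits 0,1,2,3,5,6 already taken and all letters distinct, S+S≡M (mod 10) forces M=4, so M=4.
Step 8. [col 5: F + J ≡ M (mod 10)] from column 5 (J=6, M=4, carry-in 0, digits 0,1,2,3,4,5,6 already taken and all letters distinct): F must equal 8, so F=8.
Step 9. [col 6: K + W ≡ K (mod 10)] column 6 reads K+W+carry(1)=K with K=1; with digits 0,1,2,3,4,5,6,8 already taken and all letters distinct, the only value for W is 9, so W=9.

Answer: B=5, C=3, F=8, J=6, K=1, M=4, S=2, W=9, Y=0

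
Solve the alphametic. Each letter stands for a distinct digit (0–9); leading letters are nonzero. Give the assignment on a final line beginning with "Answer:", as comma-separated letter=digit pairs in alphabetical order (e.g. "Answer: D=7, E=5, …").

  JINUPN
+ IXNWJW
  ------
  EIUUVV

Step 1. [col 1: N + W ≡ V (mod 10)] several values work for W in column 1 (N + W ≡ V (mod 10), carry-in 0); try W=9. So W=9.
Step 2. [col 1: N + W ≡ V (mod 10)] V=1 is one option consistent with column 1 (N + W ≡ V (mod 10), carry-in 0) — take it ⇒ V=1.
Step 3. [col 1: N + W ≡ V (mod 10)] in column 1 we have N+W≡V with carry-in 0; given W=9, V=1 and digits 1,9 already taken and all letters distinct, that pins N to 2, so N=2.
Step 4. [col 2: P + J ≡ V (mod 10)] J=4 is one option consistent with column 2 (P + J ≡ V (mod 10), carry-in 1) — take it, so J=4.
Step 5. [col 2: P + J ≡ V (mod 10)] from column 2 (J=4, V=1, carry-in 1, digits 1,2,4,9 already taken and all letters distinct): P must equal 6 ⇒ P=6.
Step 6. [col 3: U + W ≡ U (mod 10)] U=5 is one option consistent with column 3 (U + W ≡ U (mod 10), carry-in 1) — take it ⇒ U=5.
Step 7. [col 5: I + X ≡ I (mod 10)] in column 5 we have I+X≡I with carry-in 0; given nothing yet and digits 1,2,4,5,6,9 already taken and all letters distinct, that pins X to 0. So X=0.
Step 8. [col 5: I + X ≡ I (mod 10)] I=3 is one option consistent with column 5 (I + X ≡ I (mod 10), carry-in 0) — take it. So I=3.
Step 9. [col 6: J + I ≡ E (mod 10)] from column 6 (J=4, I=3, carry-in 0, digits 0,1,2,3,4,5,6,9 already taken and all letters distinct): E must equal 7, so E=7.

Answer: E=7, I=3, J=4, N=2, P=6, U=5, V=1, W=9, X=0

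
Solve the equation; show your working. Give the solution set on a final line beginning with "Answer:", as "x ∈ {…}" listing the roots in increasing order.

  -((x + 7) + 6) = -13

Step 1. [-((x + 7) + 6) = -13] LHS negated; negate both sides ⇒ neg: (x + 7) + 6 = 13.
Step 2. [(x + 7) + 6 = 13] peel the +6: subtract 6 from each side ⇒ sub: x + 7 = 7.
Step 3. [x + 7 = 7] the outer +7 inverts by subtracting 7. So sub: x = 0.

Answer: x ∈ {0}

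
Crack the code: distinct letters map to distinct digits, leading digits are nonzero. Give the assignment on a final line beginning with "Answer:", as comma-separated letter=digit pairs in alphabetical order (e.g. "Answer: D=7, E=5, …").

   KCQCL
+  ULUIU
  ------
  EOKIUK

Step 1. [col 1: L + U ≡ K (mod 10)] K=4 is one option consistent with column 1 (L + U ≡ K (mod 10), carry-in 0) — take it. So K=4.
Step 2. [col 1: L + U ≡ K (mod 10)] L=6 is one option consistent with column 1 (L + U ≡ K (mod 10), carry-in 0) — take it, so L=6.
Step 3. [E] adding two 5-digit numbers gives at most 5+1 digits, and here it does — E is that final carry and must be 1. So E=1.
Step 4. [col 1: L + U ≡ K (mod 10)] column 1 reads L+U+carry(0)=K with L=6, K=4; with digits 1,4,6 already taken and all letters distinct, the only value for U is 8. So U=8.
Step 5. [col 2: C + I ≡ U (mod 10)] C=7 is one option consistent with column 2 (C + I ≡ U (mod 10), carry-in 1) — take it ⇒ C=7.
Step 6. [col 2: C + I ≡ U (mod 10)] in column 2 we have C+I≡U with carry-in 1; given C=7, U=8 and digits 1,4,6,7,8 already taken and all letters distinct, that pins I to 0, so I=0.
Step 7. [col 3: Q + U ≡ I (mod 10)] column 3: given U=8, I=0, carry-in 0, and digits 0,1,4,6,7,8 already taken and all letters distinct, Q+U≡I (mod 10) forces Q=2. So Q=2.
Step 8. [col 5: K + U ≡ O (mod 10)] column 5: given K=4, U=8, carry-in 1, and digits 0,1,2,4,6,7,8 already taken and all letters distinct, K+U≡O (mod 10) forces O=3, so O=3.

Answer: C=7, E=1, I=0, K=4, L=6, O=3, Q=2, U=8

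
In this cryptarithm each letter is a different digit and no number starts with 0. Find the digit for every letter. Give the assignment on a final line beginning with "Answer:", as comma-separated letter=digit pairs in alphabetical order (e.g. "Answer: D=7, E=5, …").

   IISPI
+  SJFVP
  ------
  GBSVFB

Step 1. [col 1: I + P ≡ B (mod 10)] I=7 is one option consistent with column 1 (I + P ≡ B (mod 10), carry-in 0) — take it ⇒ I=7.
Step 2. [col 1: I + P ≡ B (mod 10)] several values work for B in column 1 (I + P ≡ B (mod 10), carry-in 0); try B=2, so B=2.
Step 3. [G] adding two 5-digit numbers gives at most 5+1 digits, and here it does — G is that final carry and must be 1, so G=1.
Step 4. [col 1: I + P ≡ B (mod 10)] from column 1 (I=7, B=2, carry-in 0, digits 1,2,7 already taken and all letters distinct): P must equal 5 ⇒ P=5.
Step 5. [col 2: P + V ≡ F (mod 10)] no forcing yet in column 2 (carry-in 1); V=3 is free and consistent — try it ⇒ V=3.
Step 6. [col 2: P + V ≡ F (mod 10)] column 2: given P=5, V=3, carry-in 1, and digits 1,2,3,5,7 already taken and all letters distinct, P+V≡F (mod 10) forces F=9. So F=9.
Step 7. [col 3: S + F ≡ V (mod 10)] from column 3 (F=9, V=3, carry-in 0, digits 1,2,3,5,7,9 already taken and all letters distinct): S must equal 4. So S=4.
Step 8. [col 4: I + J ≡ S (mod 10)] in column 4 we have I+J≡S with carry-in 1; given I=7, S=4 and digits 1,2,3,4,5,7,9 already taken and all letters distinct, that pins J to 6, so J=6.

Answer: B=2, F=9, G=1, I=7, J=6, P=5, S=4, V=3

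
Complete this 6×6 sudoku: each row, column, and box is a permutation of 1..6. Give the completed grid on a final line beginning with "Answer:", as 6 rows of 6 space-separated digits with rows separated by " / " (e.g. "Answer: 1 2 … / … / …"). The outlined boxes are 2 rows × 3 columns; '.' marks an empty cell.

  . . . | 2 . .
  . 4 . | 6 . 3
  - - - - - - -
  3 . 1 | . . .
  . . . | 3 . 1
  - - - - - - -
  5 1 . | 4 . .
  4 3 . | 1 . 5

Step 1. [r4c3∈{2,4,5,6}] across col 3, 4 lands solely at r4c3. So r4c3=4.
Step 2. [r3c4∈{5}] r3c4 is down to just 5, so r3c4=5.
Step 3. [r4c2∈{2,5,6}] 5 has one home in row 4: r4c2 ⇒ r4c2=5.
Step 4. [r3c2∈{2,6}] col 2 places 2 nowhere but r3c2 ⇒ r3c2=2.
Step 5. [r5c6∈{2,6}] col 6 places 2 nowhere but r5c6 ⇒ r5c6=2.
Step 6. [r6c5∈{6}] r6c5 has the single candidate 6, so r6c5=6.
Step 7. [r2c1∈{1,2}] 2 has one home in col 1: r2c1 ⇒ r2c1=2.
Step 8. [r1c3∈{3,5,6}] r1c3 is the only open cell in row 1 admitting 3, so r1c3=3.
Step 9. [r1c5∈{1,4,5}] row 1 places 5 nowhere but r1c5 ⇒ r1c5=5.
Step 10. [r3c6∈{4,6}] in row 3, 6 fits only at r3c6. So r3c6=6.
Step 11. [r1c2∈{6}] r1c2's peers cover all but 6 ⇒ r1c2=6.
Step 12. [r6c3∈{2}] r6c3 has the single candidate 2, so r6c3=2.
Step 13. [r1c6∈{4}] only 4 remains possible at r1c6. So r1c6=4.
Step 14. [r2c3∈{5}] r2c3's peers cover all but 5. So r2c3=5.
Step 15. [r2c5∈{1}] nothing but 1 survives at r2c5 ⇒ r2c5=1.
Step 16. [r3c5∈{4}] only 4 remains possible at r3c5, so r3c5=4.
Step 17. [r5c3∈{6}] only 6 remains possible at r5c3. So r5c3=6.
Step 18. [r5c5∈{3}] r5c5's peers cover all but 3. So r5c5=3.
Step 19. [r1c1∈{1}] r1c1 has the single candidate 1, so r1c1=1.
Step 20. [r4c1∈{6}] r4c1 is down to just 6, so r4c1=6.
Step 21. [r4c5∈{2}] only 2 remains possible at r4c5. So r4c5=2.

Answer: 1 6 3 2 5 4 / 2 4 5 6 1 3 / 3 2 1 5 4 6 / 6 5 4 3 2 1 / 5 1 6 4 3 2 / 4 3 2 1 6 5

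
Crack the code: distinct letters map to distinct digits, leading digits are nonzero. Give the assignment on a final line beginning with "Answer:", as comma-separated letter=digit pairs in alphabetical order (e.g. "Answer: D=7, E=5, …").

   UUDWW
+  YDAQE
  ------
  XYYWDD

Step 1. [col 1: W + E ≡ D (mod 10)] E=7 is one option consistent with column 1 (W + E ≡ D (mod 10), carry-in 0) — take it. So E=7.
Step 2. [col 1: W + E ≡ D (mod 10)] several values work for D in column 1 (W + E ≡ D (mod 10), carry-in 0); try D=5 ⇒ D=5.
Step 3. [X] the sum has 6 digits but both addends have 5; that extra leading digit X is the final carry, namely 1 ⇒ X=1.
Step 4. [col 1: W + E ≡ D (mod 10)] from column 1 (E=7, D=5, carry-in 0, digits 1,5,7 already taken and all letters distinct): W must equal 8, so W=8.
Step 5. [col 2: W + Q ≡ D (mod 10)] in column 2 we have W+Q≡D with carry-in 1; given W=8, D=5 and digits 1,5,7,8 already taken and all letters distinct, that pins Q to 6. So Q=6.
Step 6. [col 3: D + A ≡ W (mod 10)] column 3 reads D+A+carry(1)=W with D=5, W=8; with digits 1,5,6,7,8 already taken and all letters distinct, the only value for A is 2 ⇒ A=2.
Step 7. [col 4: U + D ≡ Y (mod 10)] Y=4 is one option consistent with column 4 (U + D ≡ Y (mod 10), carry-in 0) — take it ⇒ Y=4.
Step 8. [col 4: U + D ≡ Y (mod 10)] from column 4 (D=5, Y=4, carry-in 0, digits 1,2,4,5,6,7,8 already taken and all letters distinct): U must equal 9. So U=9.

Answer: A=2, D=5, E=7, Q=6, U=9, W=8, X=1, Y=4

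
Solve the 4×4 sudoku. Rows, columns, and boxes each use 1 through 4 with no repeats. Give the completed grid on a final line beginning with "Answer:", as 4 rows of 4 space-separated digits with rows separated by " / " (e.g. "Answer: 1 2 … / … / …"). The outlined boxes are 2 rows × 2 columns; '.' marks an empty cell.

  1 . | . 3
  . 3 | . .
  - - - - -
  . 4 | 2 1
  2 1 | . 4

Step 1. [r1c3∈{4}] r1c3 has the single candidate 4. So r1c3=4.
Step 2. [r1c2∈{2}] nothing but 2 survives at r1c2. So r1c2=2.
Step 3. [r3c1∈{3}] nothing but 3 survives at r3c1 ⇒ r3c1=3.
Step 4. [r2c4∈{2}] only 2 remains possible at r2c4 ⇒ r2c4=2.
Step 5. [r2c3∈{1}] r2c3's peers cover all but 1, so r2c3=1.
Step 6. [r2c1∈{4}] r2c1 is down to just 4 ⇒ r2c1=4.
Step 7. [r4c3∈{3}] r4c3 is down to just 3. So r4c3=3.

Answer: 1 2 4 3 / 4 3 1 2 / 3 4 2 1 / 2 1 3 4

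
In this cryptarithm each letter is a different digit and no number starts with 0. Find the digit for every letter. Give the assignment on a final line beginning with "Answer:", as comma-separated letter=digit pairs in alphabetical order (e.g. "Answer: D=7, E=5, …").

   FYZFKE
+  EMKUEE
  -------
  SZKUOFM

Step 1. [S] S is the leading digit of a 7-digit sum of two 6-digit numbers; the final carry is exactly 1. So S=1.
Step 2. [col 1: E + E ≡ M (mod 10)] M=2 is one option consistent with column 1 (E + E ≡ M (mod 10), carry-in 0) — take it ⇒ M=2.
Step 3. [col 1: E + E ≡ M (mod 10)] column 1 reads E+E+carry(0)=M with M=2; with digits 1,2 already taken and all letters distinct, the only value for E is 6 ⇒ E=6.
Step 4. [col 2: K + E ≡ F (mod 10)] no forcing yet in column 2 (carry-in 1); F=4 is free and consistent — try it. So F=4.
Step 5. [col 2: K + E ≡ F (mod 10)] column 2 reads K+E+carry(1)=F with E=6, F=4; with digits 1,2,4,6 already taken and all letters distinct, the only value for K is 7. So K=7.
Step 6. [col 3: F + U ≡ O (mod 10)] U=8 is one option consistent with column 3 (F + U ≡ O (mod 10), carry-in 1) — take it ⇒ U=8.
Step 7. [col 3: F + U ≡ O (mod 10)] in column 3 we have F+U≡O with carry-in 1; given F=4, U=8 and digits 1,2,4,6,7,8 already taken and all letters distinct, that pins O to 3 ⇒ O=3.
Step 8. [col 4: Z + K ≡ U (mod 10)] from column 4 (K=7, U=8, carry-in 1, digits 1,2,3,4,6,7,8 already taken and all letters distinct): Z must equal 0, so Z=0.
Step 9. [col 5: Y + M ≡ K (mod 10)] from column 5 (M=2, K=7, carry-in 0, digits 0,1,2,3,4,6,7,8 already taken and all letters distinct): Y must equal 5. So Y=5.

Answer: E=6, F=4, K=7, M=2, O=3, S=1, U=8, Y=5, Z=0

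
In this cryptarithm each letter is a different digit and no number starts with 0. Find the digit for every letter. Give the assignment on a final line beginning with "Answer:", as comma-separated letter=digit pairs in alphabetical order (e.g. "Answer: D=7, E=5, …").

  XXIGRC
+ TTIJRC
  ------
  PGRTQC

Step 1. [col 1: C + C ≡ C (mod 10)] column 1: given nothing yet, carry-in 0, and all letters distinct, none taken yet, C+C≡C (mod 10) forces C=0, so C=0.
Step 2. [col 2: R + R ≡ Q (mod 10)] R=1 is one option consistent with column 2 (R + R ≡ Q (mod 10), carry-in 0) — take it ⇒ R=1.
Step 3. [col 2: R + R ≡ Q (mod 10)] in column 2 we have R+R≡Q with carry-in 0; given R=1 and digits 0,1 already taken and all letters distinct, that pins Q to 2. So Q=2.
Step 4. [col 3: G + J ≡ T (mod 10)] no forcing yet in column 3 (carry-in 0); T=4 is free and consistent — try it ⇒ T=4.
Step 5. [col 3: G + J ≡ T (mod 10)] column 3 (G + J ≡ T (mod 10), carry-in 0) doesn't pin G yet; pick G=8 and continue. So G=8.
Step 6. [col 3: G + J ≡ T (mod 10)] column 3 reads G+J+carry(0)=T with G=8, T=4; with digits 0,1,2,4,8 already taken and all letters distinct, the only value for J is 6 ⇒ J=6.
Step 7. [col 4: I + I ≡ R (mod 10)] column 4 reads I+I+carry(1)=R with R=1; with digits 0,1,2,4,6,8 already taken and all letters distinct, the only value for I is 5 ⇒ I=5.
Step 8. [col 5: X + T ≡ G (mod 10)] column 5 reads X+T+carry(1)=G with T=4, G=8; with digits 0,1,2,4,5,6,8 already taken and all letters distinct, the only value for X is 3, so X=3.
Step 9. [col 6: X + T ≡ P (mod 10)] in column 6 we have X+T≡P with carry-in 0; given X=3, T=4 and digits 0,1,2,3,4,5,6,8 already taken and all letters distinct, that pins P to 7. So P=7.

Answer: C=0, G=8, I=5, J=6, P=7, Q=2, R=1, T=4, X=3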